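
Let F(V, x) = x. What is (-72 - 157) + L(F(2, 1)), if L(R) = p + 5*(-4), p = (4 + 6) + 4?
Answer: -235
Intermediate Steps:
p = 14 (p = 10 + 4 = 14)
L(R) = -6 (L(R) = 14 + 5*(-4) = 14 - 20 = -6)
(-72 - 157) + L(F(2, 1)) = (-72 - 157) - 6 = -229 - 6 = -235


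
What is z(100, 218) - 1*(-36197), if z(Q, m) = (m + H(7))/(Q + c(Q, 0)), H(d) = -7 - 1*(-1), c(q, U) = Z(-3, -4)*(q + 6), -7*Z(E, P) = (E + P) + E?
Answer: 15927051/440 ≈ 36198.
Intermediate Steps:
Z(E, P) = -2*E/7 - P/7 (Z(E, P) = -((E + P) + E)/7 = -(P + 2*E)/7 = -2*E/7 - P/7)
c(q, U) = 60/7 + 10*q/7 (c(q, U) = (-2/7*(-3) - 1/7*(-4))*(q + 6) = (6/7 + 4/7)*(6 + q) = 10*(6 + q)/7 = 60/7 + 10*q/7)
H(d) = -6 (H(d) = -7 + 1 = -6)
z(Q, m) = (-6 + m)/(60/7 + 17*Q/7) (z(Q, m) = (m - 6)/(Q + (60/7 + 10*Q/7)) = (-6 + m)/(60/7 + 17*Q/7))
z(100, 218) - 1*(-36197) = 7*(-6 + 218)/(60 + 17*100) - 1*(-36197) = 7*212/(60 + 1700) + 36197 = 7*212/1760 + 36197 = 7*(1/1760)*212 + 36197 = 371/440 + 36197 = 15927051/440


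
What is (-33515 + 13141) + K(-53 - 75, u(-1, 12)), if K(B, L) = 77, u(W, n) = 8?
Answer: -20297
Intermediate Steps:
(-33515 + 13141) + K(-53 - 75, u(-1, 12)) = (-33515 + 13141) + 77 = -20374 + 77 = -20297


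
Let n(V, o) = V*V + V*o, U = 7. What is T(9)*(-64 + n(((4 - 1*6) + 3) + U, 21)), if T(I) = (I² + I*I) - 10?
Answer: 25536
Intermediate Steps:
n(V, o) = V² + V*o
T(I) = -10 + 2*I² (T(I) = (I² + I²) - 10 = 2*I² - 10 = -10 + 2*I²)
T(9)*(-64 + n(((4 - 1*6) + 3) + U, 21)) = (-10 + 2*9²)*(-64 + (((4 - 1*6) + 3) + 7)*((((4 - 1*6) + 3) + 7) + 21)) = (-10 + 2*81)*(-64 + (((4 - 6) + 3) + 7)*((((4 - 6) + 3) + 7) + 21)) = (-10 + 162)*(-64 + ((-2 + 3) + 7)*(((-2 + 3) + 7) + 21)) = 152*(-64 + (1 + 7)*((1 + 7) + 21)) = 152*(-64 + 8*(8 + 21)) = 152*(-64 + 8*29) = 152*(-64 + 232) = 152*168 = 25536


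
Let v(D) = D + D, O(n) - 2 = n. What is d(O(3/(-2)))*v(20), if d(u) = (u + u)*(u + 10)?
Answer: 420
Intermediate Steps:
O(n) = 2 + n
v(D) = 2*D
d(u) = 2*u*(10 + u) (d(u) = (2*u)*(10 + u) = 2*u*(10 + u))
d(O(3/(-2)))*v(20) = (2*(2 + 3/(-2))*(10 + (2 + 3/(-2))))*(2*20) = (2*(2 + 3*(-½))*(10 + (2 + 3*(-½))))*40 = (2*(2 - 3/2)*(10 + (2 - 3/2)))*40 = (2*(½)*(10 + ½))*40 = (2*(½)*(21/2))*40 = (21/2)*40 = 420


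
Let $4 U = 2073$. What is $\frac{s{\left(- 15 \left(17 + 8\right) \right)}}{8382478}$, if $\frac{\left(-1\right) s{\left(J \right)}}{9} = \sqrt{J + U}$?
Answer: $- \frac{9 \sqrt{573}}{16764956} \approx -1.285 \cdot 10^{-5}$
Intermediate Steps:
$U = \frac{2073}{4}$ ($U = \frac{1}{4} \cdot 2073 = \frac{2073}{4} \approx 518.25$)
$s{\left(J \right)} = - 9 \sqrt{\frac{2073}{4} + J}$ ($s{\left(J \right)} = - 9 \sqrt{J + \frac{2073}{4}} = - 9 \sqrt{\frac{2073}{4} + J}$)
$\frac{s{\left(- 15 \left(17 + 8\right) \right)}}{8382478} = \frac{\left(- \frac{9}{2}\right) \sqrt{2073 + 4 \left(- 15 \left(17 + 8\right)\right)}}{8382478} = - \frac{9 \sqrt{2073 + 4 \left(\left(-15\right) 25\right)}}{2} \cdot \frac{1}{8382478} = - \frac{9 \sqrt{2073 + 4 \left(-375\right)}}{2} \cdot \frac{1}{8382478} = - \frac{9 \sqrt{2073 - 1500}}{2} \cdot \frac{1}{8382478} = - \frac{9 \sqrt{573}}{2} \cdot \frac{1}{8382478} = - \frac{9 \sqrt{573}}{16764956}$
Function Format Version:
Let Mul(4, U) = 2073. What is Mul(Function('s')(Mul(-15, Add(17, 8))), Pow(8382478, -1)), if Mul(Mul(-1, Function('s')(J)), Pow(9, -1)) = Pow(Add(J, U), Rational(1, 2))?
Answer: Mul(Rational(-9, 16764956), Pow(573, Rational(1, 2))) ≈ -1.2850e-5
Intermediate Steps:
U = Rational(2073, 4) (U = Mul(Rational(1, 4), 2073) = Rational(2073, 4) ≈ 518.25)
Function('s')(J) = Mul(-9, Pow(Add(Rational(2073, 4), J), Rational(1, 2))) (Function('s')(J) = Mul(-9, Pow(Add(J, Rational(2073, 4)), Rational(1, 2))) = Mul(-9, Pow(Add(Rational(2073, 4), J), Rational(1, 2))))
Mul(Function('s')(Mul(-15, Add(17, 8))), Pow(8382478, -1)) = Mul(Mul(Rational(-9, 2), Pow(Add(2073, Mul(4, Mul(-15, Add(17, 8)))), Rational(1, 2))), Pow(8382478, -1)) = Mul(Mul(Rational(-9, 2), Pow(Add(2073, Mul(4, Mul(-15, 25))), Rational(1, 2))), Rational(1, 8382478)) = Mul(Mul(Rational(-9, 2), Pow(Add(2073, Mul(4, -375)), Rational(1, 2))), Rational(1, 8382478)) = Mul(Mul(Rational(-9, 2), Pow(Add(2073, -1500), Rational(1, 2))), Rational(1, 8382478)) = Mul(Mul(Rational(-9, 2), Pow(573, Rational(1, 2))), Rational(1, 8382478)) = Mul(Rational(-9, 16764956), Pow(573, Rational(1, 2)))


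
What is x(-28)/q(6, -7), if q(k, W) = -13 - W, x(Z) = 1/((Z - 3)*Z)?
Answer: -1/5208 ≈ -0.00019201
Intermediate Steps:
x(Z) = 1/(Z*(-3 + Z)) (x(Z) = 1/((-3 + Z)*Z) = 1/(Z*(-3 + Z)))
x(-28)/q(6, -7) = (1/((-28)*(-3 - 28)))/(-13 - 1*(-7)) = (-1/28/(-31))/(-13 + 7) = -1/28*(-1/31)/(-6) = (1/868)*(-⅙) = -1/5208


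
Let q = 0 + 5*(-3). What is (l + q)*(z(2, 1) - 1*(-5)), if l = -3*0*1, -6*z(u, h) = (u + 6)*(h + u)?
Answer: -15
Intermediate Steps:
z(u, h) = -(6 + u)*(h + u)/6 (z(u, h) = -(u + 6)*(h + u)/6 = -(6 + u)*(h + u)/6)
q = -15 (q = 0 - 15 = -15)
l = 0 (l = 0*1 = 0)
(l + q)*(z(2, 1) - 1*(-5)) = (0 - 15)*((-1*1 - 1*2 - ⅙*2² - ⅙*1*2) - 1*(-5)) = -15*((-1 - 2 - ⅙*4 - ⅓) + 5) = -15*((-1 - 2 - ⅔ - ⅓) + 5) = -15*(-4 + 5) = -15*1 = -15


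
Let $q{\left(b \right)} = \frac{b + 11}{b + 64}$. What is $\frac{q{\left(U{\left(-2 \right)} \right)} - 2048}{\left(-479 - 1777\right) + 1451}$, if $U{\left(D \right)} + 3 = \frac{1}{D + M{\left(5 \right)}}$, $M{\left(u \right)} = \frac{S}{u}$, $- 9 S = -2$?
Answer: $\frac{2180169}{857003} \approx 2.5439$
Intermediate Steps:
$S = \frac{2}{9}$ ($S = \left(- \frac{1}{9}\right) \left(-2\right) = \frac{2}{9} \approx 0.22222$)
$M{\left(u \right)} = \frac{2}{9 u}$
$U{\left(D \right)} = -3 + \frac{1}{\frac{2}{45} + D}$ ($U{\left(D \right)} = -3 + \frac{1}{D + \frac{2}{9 \cdot 5}} = -3 + \frac{1}{D + \frac{2}{9} \cdot \frac{1}{5}} = -3 + \frac{1}{D + \frac{2}{45}} = -3 + \frac{1}{\frac{2}{45} + D}$)
$q{\left(b \right)} = \frac{11 + b}{64 + b}$
$\frac{q{\left(U{\left(-2 \right)} \right)} - 2048}{\left(-479 - 1777\right) + 1451} = \frac{\frac{11 + \frac{3 \left(13 - -90\right)}{2 + 45 \left(-2\right)}}{64 + \frac{3 \left(13 - -90\right)}{2 + 45 \left(-2\right)}} - 2048}{\left(-479 - 1777\right) + 1451} = \frac{\frac{11 + \frac{3 \left(13 + 90\right)}{2 - 90}}{64 + \frac{3 \left(13 + 90\right)}{2 - 90}} - 2048}{\left(-479 - 1777\right) + 1451} = \frac{\frac{11 + 3 \frac{1}{-88} \cdot 103}{64 + 3 \frac{1}{-88} \cdot 103} - 2048}{-2256 + 1451} = \frac{\frac{11 + 3 \left(- \frac{1}{88}\right) 103}{64 + 3 \left(- \frac{1}{88}\right) 103} - 2048}{-805} = \left(\frac{11 - \frac{309}{88}}{64 - \frac{309}{88}} - 2048\right) \left(- \frac{1}{805}\right) = \left(\frac{1}{\frac{5323}{88}} \cdot \frac{659}{88} - 2048\right) \left(- \frac{1}{805}\right) = \left(\frac{88}{5323} \cdot \frac{659}{88} - 2048\right) \left(- \frac{1}{805}\right) = \left(\frac{659}{5323} - 2048\right) \left(- \frac{1}{805}\right) = \left(- \frac{10900845}{5323}\right) \left(- \frac{1}{805}\right) = \frac{2180169}{857003}$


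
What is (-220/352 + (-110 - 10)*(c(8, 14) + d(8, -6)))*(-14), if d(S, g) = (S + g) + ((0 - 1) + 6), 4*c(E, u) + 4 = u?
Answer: 63875/4 ≈ 15969.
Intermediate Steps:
c(E, u) = -1 + u/4
d(S, g) = 5 + S + g (d(S, g) = (S + g) + (-1 + 6) = (S + g) + 5 = 5 + S + g)
(-220/352 + (-110 - 10)*(c(8, 14) + d(8, -6)))*(-14) = (-220/352 + (-110 - 10)*((-1 + (¼)*14) + (5 + 8 - 6)))*(-14) = (-220*1/352 - 120*((-1 + 7/2) + 7))*(-14) = (-5/8 - 120*(5/2 + 7))*(-14) = (-5/8 - 120*19/2)*(-14) = (-5/8 - 1140)*(-14) = -9125/8*(-14) = 63875/4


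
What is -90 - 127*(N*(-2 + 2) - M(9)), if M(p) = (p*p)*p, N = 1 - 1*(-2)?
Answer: 92493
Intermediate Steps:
N = 3 (N = 1 + 2 = 3)
M(p) = p³ (M(p) = p²*p = p³)
-90 - 127*(N*(-2 + 2) - M(9)) = -90 - 127*(3*(-2 + 2) - 1*9³) = -90 - 127*(3*0 - 1*729) = -90 - 127*(0 - 729) = -90 - 127*(-729) = -90 + 92583 = 92493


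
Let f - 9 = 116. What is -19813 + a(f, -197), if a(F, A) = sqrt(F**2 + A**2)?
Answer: -19813 + sqrt(54434) ≈ -19580.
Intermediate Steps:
f = 125 (f = 9 + 116 = 125)
a(F, A) = sqrt(A**2 + F**2)
-19813 + a(f, -197) = -19813 + sqrt((-197)**2 + 125**2) = -19813 + sqrt(38809 + 15625) = -19813 + sqrt(54434)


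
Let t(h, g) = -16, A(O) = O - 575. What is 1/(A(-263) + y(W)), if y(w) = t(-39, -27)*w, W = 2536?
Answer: -1/41414 ≈ -2.4146e-5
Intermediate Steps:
A(O) = -575 + O
y(w) = -16*w
1/(A(-263) + y(W)) = 1/((-575 - 263) - 16*2536) = 1/(-838 - 40576) = 1/(-41414) = -1/41414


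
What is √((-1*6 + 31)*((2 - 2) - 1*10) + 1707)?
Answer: √1457 ≈ 38.171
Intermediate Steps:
√((-1*6 + 31)*((2 - 2) - 1*10) + 1707) = √((-6 + 31)*(0 - 10) + 1707) = √(25*(-10) + 1707) = √(-250 + 1707) = √1457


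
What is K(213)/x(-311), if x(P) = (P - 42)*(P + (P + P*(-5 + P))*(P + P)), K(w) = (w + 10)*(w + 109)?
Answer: 71806/21509892973 ≈ 3.3383e-6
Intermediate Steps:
K(w) = (10 + w)*(109 + w)
x(P) = (-42 + P)*(P + 2*P*(P + P*(-5 + P))) (x(P) = (-42 + P)*(P + (P + P*(-5 + P))*(2*P)) = (-42 + P)*(P + 2*P*(P + P*(-5 + P))))
K(213)/x(-311) = (1090 + 213² + 119*213)/((-311*(-42 - 92*(-311)² + 2*(-311)³ + 337*(-311)))) = (1090 + 45369 + 25347)/((-311*(-42 - 92*96721 + 2*(-30080231) - 104807))) = 71806/((-311*(-42 - 8898332 - 60160462 - 104807))) = 71806/((-311*(-69163643))) = 71806/21509892973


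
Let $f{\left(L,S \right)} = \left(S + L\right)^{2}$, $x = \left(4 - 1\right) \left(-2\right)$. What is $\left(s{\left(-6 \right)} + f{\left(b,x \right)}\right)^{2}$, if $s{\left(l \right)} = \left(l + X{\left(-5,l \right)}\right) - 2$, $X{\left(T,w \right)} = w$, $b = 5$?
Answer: $169$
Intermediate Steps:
$s{\left(l \right)} = -2 + 2 l$ ($s{\left(l \right)} = \left(l + l\right) - 2 = 2 l - 2 = -2 + 2 l$)
$x = -6$ ($x = 3 \left(-2\right) = -6$)
$f{\left(L,S \right)} = \left(L + S\right)^{2}$
$\left(s{\left(-6 \right)} + f{\left(b,x \right)}\right)^{2} = \left(\left(-2 + 2 \left(-6\right)\right) + \left(5 - 6\right)^{2}\right)^{2} = \left(\left(-2 - 12\right) + \left(-1\right)^{2}\right)^{2} = \left(-14 + 1\right)^{2} = \left(-13\right)^{2} = 169$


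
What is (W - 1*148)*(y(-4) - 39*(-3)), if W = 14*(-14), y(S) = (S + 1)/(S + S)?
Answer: -40377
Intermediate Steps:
y(S) = (1 + S)/(2*S) (y(S) = (1 + S)/((2*S)) = (1 + S)*(1/(2*S)) = (1 + S)/(2*S))
W = -196
(W - 1*148)*(y(-4) - 39*(-3)) = (-196 - 1*148)*((½)*(1 - 4)/(-4) - 39*(-3)) = (-196 - 148)*((½)*(-¼)*(-3) + 117) = -344*(3/8 + 117) = -344*939/8 = -40377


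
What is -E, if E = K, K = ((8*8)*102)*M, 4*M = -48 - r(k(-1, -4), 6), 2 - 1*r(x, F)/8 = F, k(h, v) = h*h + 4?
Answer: 26112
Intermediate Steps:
k(h, v) = 4 + h² (k(h, v) = h² + 4 = 4 + h²)
r(x, F) = 16 - 8*F
M = -4 (M = (-48 - (16 - 8*6))/4 = (-48 - (16 - 48))/4 = (-48 - 1*(-32))/4 = (-48 + 32)/4 = (¼)*(-16) = -4)
K = -26112 (K = ((8*8)*102)*(-4) = (64*102)*(-4) = 6528*(-4) = -26112)
E = -26112
-E = -1*(-26112) = 26112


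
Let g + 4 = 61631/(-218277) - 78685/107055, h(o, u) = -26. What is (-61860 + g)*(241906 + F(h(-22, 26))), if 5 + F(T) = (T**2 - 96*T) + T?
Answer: -7872215010740920334/519280983 ≈ -1.5160e+10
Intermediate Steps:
F(T) = -5 + T**2 - 95*T (F(T) = -5 + ((T**2 - 96*T) + T) = -5 + (T**2 - 95*T) = -5 + T**2 - 95*T)
g = -2605413542/519280983 (g = -4 + (61631/(-218277) - 78685/107055) = -4 + (61631*(-1/218277) - 78685*1/107055) = -4 + (-61631/218277 - 15737/21411) = -4 - 528289610/519280983 = -2605413542/519280983 ≈ -5.0173)
(-61860 + g)*(241906 + F(h(-22, 26))) = (-61860 - 2605413542/519280983)*(241906 + (-5 + (-26)**2 - 95*(-26))) = -32125327021922*(241906 + (-5 + 676 + 2470))/519280983 = -32125327021922*(241906 + 3141)/519280983 = -32125327021922/519280983*245047 = -7872215010740920334/519280983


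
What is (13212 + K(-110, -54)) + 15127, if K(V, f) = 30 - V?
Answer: 28479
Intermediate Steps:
(13212 + K(-110, -54)) + 15127 = (13212 + (30 - 1*(-110))) + 15127 = (13212 + (30 + 110)) + 15127 = (13212 + 140) + 15127 = 13352 + 15127 = 28479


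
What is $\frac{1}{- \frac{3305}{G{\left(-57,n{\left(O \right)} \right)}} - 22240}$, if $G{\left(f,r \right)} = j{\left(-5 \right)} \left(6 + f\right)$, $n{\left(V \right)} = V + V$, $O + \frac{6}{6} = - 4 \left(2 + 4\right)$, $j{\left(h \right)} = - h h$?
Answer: $- \frac{255}{5671861} \approx -4.4959 \cdot 10^{-5}$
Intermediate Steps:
$j{\left(h \right)} = - h^{2}$
$O = -25$ ($O = -1 - 4 \left(2 + 4\right) = -1 - 24 = -25$)
$n{\left(V \right)} = 2 V$
$G{\left(f,r \right)} = -150 - 25 f$ ($G{\left(f,r \right)} = - \left(-5\right)^{2} \left(6 + f\right) = \left(-1\right) 25 \left(6 + f\right) = - 25 \left(6 + f\right) = -150 - 25 f$)
$\frac{1}{- \frac{3305}{G{\left(-57,n{\left(O \right)} \right)}} - 22240} = \frac{1}{- \frac{3305}{-150 - -1425} - 22240} = \frac{1}{- \frac{3305}{-150 + 1425} - 22240} = \frac{1}{- \frac{3305}{1275} - 22240} = \frac{1}{\left(-3305\right) \frac{1}{1275} - 22240} = \frac{1}{- \frac{661}{255} - 22240} = \frac{1}{- \frac{5671861}{255}} = - \frac{255}{5671861}$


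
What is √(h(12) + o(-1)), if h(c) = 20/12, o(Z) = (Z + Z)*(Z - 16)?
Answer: √321/3 ≈ 5.9722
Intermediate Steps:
o(Z) = 2*Z*(-16 + Z) (o(Z) = (2*Z)*(-16 + Z) = 2*Z*(-16 + Z))
h(c) = 5/3 (h(c) = 20*(1/12) = 5/3)
√(h(12) + o(-1)) = √(5/3 + 2*(-1)*(-16 - 1)) = √(5/3 + 2*(-1)*(-17)) = √(5/3 + 34) = √(107/3) = √321/3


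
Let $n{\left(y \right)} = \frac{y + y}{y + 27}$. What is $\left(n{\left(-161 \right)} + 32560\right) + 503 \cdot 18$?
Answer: $\frac{2788299}{67} \approx 41616.0$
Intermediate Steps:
$n{\left(y \right)} = \frac{2 y}{27 + y}$
$\left(n{\left(-161 \right)} + 32560\right) + 503 \cdot 18 = \left(2 \left(-161\right) \frac{1}{27 - 161} + 32560\right) + 503 \cdot 18 = \left(2 \left(-161\right) \frac{1}{-134} + 32560\right) + 9054 = \left(2 \left(-161\right) \left(- \frac{1}{134}\right) + 32560\right) + 9054 = \left(\frac{161}{67} + 32560\right) + 9054 = \frac{2181681}{67} + 9054 = \frac{2788299}{67}$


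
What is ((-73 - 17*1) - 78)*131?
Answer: -22008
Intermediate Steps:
((-73 - 17*1) - 78)*131 = ((-73 - 17) - 78)*131 = (-90 - 78)*131 = -168*131 = -22008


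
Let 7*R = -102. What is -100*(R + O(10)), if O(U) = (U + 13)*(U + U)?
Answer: -311800/7 ≈ -44543.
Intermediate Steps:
R = -102/7 (R = (1/7)*(-102) = -102/7 ≈ -14.571)
O(U) = 2*U*(13 + U) (O(U) = (13 + U)*(2*U) = 2*U*(13 + U))
-100*(R + O(10)) = -100*(-102/7 + 2*10*(13 + 10)) = -100*(-102/7 + 2*10*23) = -100*(-102/7 + 460) = -100*3118/7 = -311800/7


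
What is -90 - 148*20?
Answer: -3050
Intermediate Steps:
-90 - 148*20 = -90 - 2960 = -3050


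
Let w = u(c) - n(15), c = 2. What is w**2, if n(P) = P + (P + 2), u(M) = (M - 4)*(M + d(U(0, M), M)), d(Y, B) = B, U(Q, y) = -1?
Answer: 1600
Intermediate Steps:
u(M) = 2*M*(-4 + M) (u(M) = (M - 4)*(M + M) = (-4 + M)*(2*M) = 2*M*(-4 + M))
n(P) = 2 + 2*P (n(P) = P + (2 + P) = 2 + 2*P)
w = -40 (w = 2*2*(-4 + 2) - (2 + 2*15) = 2*2*(-2) - (2 + 30) = -8 - 1*32 = -8 - 32 = -40)
w**2 = (-40)**2 = 1600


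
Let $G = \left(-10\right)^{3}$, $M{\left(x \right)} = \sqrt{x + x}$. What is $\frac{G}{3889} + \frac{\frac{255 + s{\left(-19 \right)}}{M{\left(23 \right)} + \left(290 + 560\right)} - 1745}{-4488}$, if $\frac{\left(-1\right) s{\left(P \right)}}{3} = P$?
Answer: $\frac{276564712945}{2101598457288} + \frac{13 \sqrt{46}}{135098898} \approx 0.1316$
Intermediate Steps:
$s{\left(P \right)} = - 3 P$
$M{\left(x \right)} = \sqrt{2} \sqrt{x}$ ($M{\left(x \right)} = \sqrt{2 x} = \sqrt{2} \sqrt{x}$)
$G = -1000$
$\frac{G}{3889} + \frac{\frac{255 + s{\left(-19 \right)}}{M{\left(23 \right)} + \left(290 + 560\right)} - 1745}{-4488} = - \frac{1000}{3889} + \frac{\frac{255 - -57}{\sqrt{2} \sqrt{23} + \left(290 + 560\right)} - 1745}{-4488} = \left(-1000\right) \frac{1}{3889} + \left(\frac{255 + 57}{\sqrt{46} + 850} - 1745\right) \left(- \frac{1}{4488}\right) = - \frac{1000}{3889} + \left(\frac{312}{850 + \sqrt{46}} - 1745\right) \left(- \frac{1}{4488}\right) = - \frac{1000}{3889} + \left(-1745 + \frac{312}{850 + \sqrt{46}}\right) \left(- \frac{1}{4488}\right) = - \frac{1000}{3889} + \left(\frac{1745}{4488} - \frac{13}{187 \left(850 + \sqrt{46}\right)}\right) = \frac{2298305}{17453832} - \frac{13}{187 \left(850 + \sqrt{46}\right)}$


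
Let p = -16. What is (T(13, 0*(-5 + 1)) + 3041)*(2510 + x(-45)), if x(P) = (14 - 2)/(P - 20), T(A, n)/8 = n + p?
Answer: 475220994/65 ≈ 7.3111e+6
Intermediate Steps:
T(A, n) = -128 + 8*n (T(A, n) = 8*(n - 16) = 8*(-16 + n) = -128 + 8*n)
x(P) = 12/(-20 + P)
(T(13, 0*(-5 + 1)) + 3041)*(2510 + x(-45)) = ((-128 + 8*(0*(-5 + 1))) + 3041)*(2510 + 12/(-20 - 45)) = ((-128 + 8*(0*(-4))) + 3041)*(2510 + 12/(-65)) = ((-128 + 8*0) + 3041)*(2510 + 12*(-1/65)) = ((-128 + 0) + 3041)*(2510 - 12/65) = (-128 + 3041)*(163138/65) = 2913*(163138/65) = 475220994/65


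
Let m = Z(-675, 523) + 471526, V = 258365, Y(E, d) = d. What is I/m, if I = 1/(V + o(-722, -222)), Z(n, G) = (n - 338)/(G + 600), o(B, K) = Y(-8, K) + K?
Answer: 1123/136575020437885 ≈ 8.2226e-12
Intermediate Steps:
o(B, K) = 2*K (o(B, K) = K + K = 2*K)
Z(n, G) = (-338 + n)/(600 + G)
I = 1/257921 (I = 1/(258365 + 2*(-222)) = 1/(258365 - 444) = 1/257921 ≈ 3.8772e-6)
m = 529522685/1123 (m = (-338 - 675)/(600 + 523) + 471526 = -1013/1123 + 471526 = 529522685/1123 ≈ 4.7153e+5)
I/m = 1/(257921*(529522685/1123)) = (1/257921)*(1123/529522685) = 1123/136575020437885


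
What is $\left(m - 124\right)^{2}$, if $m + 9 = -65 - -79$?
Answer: $14161$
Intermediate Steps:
$m = 5$ ($m = -9 - -14 = -9 + \left(-65 + 79\right) = -9 + 14 = 5$)
$\left(m - 124\right)^{2} = \left(5 - 124\right)^{2} = \left(-119\right)^{2} = 14161$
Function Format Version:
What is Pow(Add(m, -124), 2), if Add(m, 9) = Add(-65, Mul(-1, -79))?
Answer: 14161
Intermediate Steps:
m = 5 (m = Add(-9, Add(-65, Mul(-1, -79))) = Add(-9, Add(-65, 79)) = Add(-9, 14) = 5)
Pow(Add(m, -124), 2) = Pow(Add(5, -124), 2) = Pow(-119, 2) = 14161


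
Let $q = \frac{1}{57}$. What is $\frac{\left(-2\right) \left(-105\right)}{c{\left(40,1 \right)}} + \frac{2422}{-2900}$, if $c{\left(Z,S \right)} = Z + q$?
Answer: $\frac{14594209}{3307450} \approx 4.4125$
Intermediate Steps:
$q = \frac{1}{57} \approx 0.017544$
$c{\left(Z,S \right)} = \frac{1}{57} + Z$ ($c{\left(Z,S \right)} = Z + \frac{1}{57} = \frac{1}{57} + Z$)
$\frac{\left(-2\right) \left(-105\right)}{c{\left(40,1 \right)}} + \frac{2422}{-2900} = \frac{\left(-2\right) \left(-105\right)}{\frac{1}{57} + 40} + \frac{2422}{-2900} = \frac{210}{\frac{2281}{57}} + 2422 \left(- \frac{1}{2900}\right) = 210 \cdot \frac{57}{2281} - \frac{1211}{1450} = \frac{11970}{2281} - \frac{1211}{1450} = \frac{14594209}{3307450}$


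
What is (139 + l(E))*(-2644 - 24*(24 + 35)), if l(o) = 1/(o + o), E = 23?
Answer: -12981850/23 ≈ -5.6443e+5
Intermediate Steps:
l(o) = 1/(2*o)
(139 + l(E))*(-2644 - 24*(24 + 35)) = (139 + (½)/23)*(-2644 - 24*(24 + 35)) = (139 + (½)*(1/23))*(-2644 - 24*59) = (139 + 1/46)*(-2644 - 1416) = (6395/46)*(-4060) = -12981850/23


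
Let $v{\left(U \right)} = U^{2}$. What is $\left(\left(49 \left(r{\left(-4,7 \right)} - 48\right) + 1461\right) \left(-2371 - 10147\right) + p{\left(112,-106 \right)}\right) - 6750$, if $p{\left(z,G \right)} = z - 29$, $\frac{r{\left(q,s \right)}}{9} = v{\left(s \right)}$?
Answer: $-259354591$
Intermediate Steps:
$r{\left(q,s \right)} = 9 s^{2}$
$p{\left(z,G \right)} = -29 + z$ ($p{\left(z,G \right)} = z - 29 = -29 + z$)
$\left(\left(49 \left(r{\left(-4,7 \right)} - 48\right) + 1461\right) \left(-2371 - 10147\right) + p{\left(112,-106 \right)}\right) - 6750 = \left(\left(49 \left(9 \cdot 7^{2} - 48\right) + 1461\right) \left(-2371 - 10147\right) + \left(-29 + 112\right)\right) - 6750 = \left(\left(49 \left(9 \cdot 49 - 48\right) + 1461\right) \left(-12518\right) + 83\right) - 6750 = \left(\left(49 \left(441 - 48\right) + 1461\right) \left(-12518\right) + 83\right) - 6750 = \left(\left(49 \cdot 393 + 1461\right) \left(-12518\right) + 83\right) - 6750 = \left(\left(19257 + 1461\right) \left(-12518\right) + 83\right) - 6750 = \left(20718 \left(-12518\right) + 83\right) - 6750 = \left(-259347924 + 83\right) - 6750 = -259347841 - 6750 = -259354591$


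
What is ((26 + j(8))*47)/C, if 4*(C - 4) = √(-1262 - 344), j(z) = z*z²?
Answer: 809152/931 - 50572*I*√1606/931 ≈ 869.12 - 2176.9*I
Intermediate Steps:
j(z) = z³
C = 4 + I*√1606/4 (C = 4 + √(-1262 - 344)/4 = 4 + √(-1606)/4 = 4 + (I*√1606)/4 = 4 + I*√1606/4 ≈ 4.0 + 10.019*I)
((26 + j(8))*47)/C = ((26 + 8³)*47)/(4 + I*√1606/4) = ((26 + 512)*47)/(4 + I*√1606/4) = (538*47)/(4 + I*√1606/4) = 25286/(4 + I*√1606/4)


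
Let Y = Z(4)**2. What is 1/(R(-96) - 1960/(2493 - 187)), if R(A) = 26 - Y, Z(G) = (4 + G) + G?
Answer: -1153/137034 ≈ -0.0084140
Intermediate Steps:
Z(G) = 4 + 2*G
Y = 144 (Y = (4 + 2*4)**2 = (4 + 8)**2 = 12**2 = 144)
R(A) = -118 (R(A) = 26 - 1*144 = 26 - 144 = -118)
1/(R(-96) - 1960/(2493 - 187)) = 1/(-118 - 1960/(2493 - 187)) = 1/(-118 - 1960/2306) = 1/(-118 - 1960*1/2306) = 1/(-118 - 980/1153) = 1/(-137034/1153) = -1153/137034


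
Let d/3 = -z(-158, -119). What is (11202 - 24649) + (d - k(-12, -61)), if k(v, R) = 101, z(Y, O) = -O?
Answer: -13905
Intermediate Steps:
d = -357 (d = 3*(-(-1)*(-119)) = 3*(-1*119) = 3*(-119) = -357)
(11202 - 24649) + (d - k(-12, -61)) = (11202 - 24649) + (-357 - 1*101) = -13447 + (-357 - 101) = -13447 - 458 = -13905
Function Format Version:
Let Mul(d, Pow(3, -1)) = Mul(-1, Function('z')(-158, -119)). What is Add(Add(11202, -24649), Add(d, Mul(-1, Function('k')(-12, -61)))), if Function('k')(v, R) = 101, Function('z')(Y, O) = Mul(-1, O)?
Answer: -13905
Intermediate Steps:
d = -357 (d = Mul(3, Mul(-1, Mul(-1, -119))) = Mul(3, Mul(-1, 119)) = Mul(3, -119) = -357)
Add(Add(11202, -24649), Add(d, Mul(-1, Function('k')(-12, -61)))) = Add(Add(11202, -24649), Add(-357, Mul(-1, 101))) = Add(-13447, Add(-357, -101)) = Add(-13447, -458) = -13905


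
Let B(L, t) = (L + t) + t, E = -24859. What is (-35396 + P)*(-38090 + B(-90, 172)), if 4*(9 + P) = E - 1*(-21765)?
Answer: 1368849726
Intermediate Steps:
B(L, t) = L + 2*t
P = -1565/2 (P = -9 + (-24859 - 1*(-21765))/4 = -9 + (-24859 + 21765)/4 = -9 + (¼)*(-3094) = -9 - 1547/2 = -1565/2 ≈ -782.50)
(-35396 + P)*(-38090 + B(-90, 172)) = (-35396 - 1565/2)*(-38090 + (-90 + 2*172)) = -72357*(-38090 + (-90 + 344))/2 = -72357*(-38090 + 254)/2 = -72357/2*(-37836) = 1368849726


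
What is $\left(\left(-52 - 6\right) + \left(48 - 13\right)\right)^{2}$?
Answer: $529$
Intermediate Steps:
$\left(\left(-52 - 6\right) + \left(48 - 13\right)\right)^{2} = \left(-58 + 35\right)^{2} = \left(-23\right)^{2} = 529$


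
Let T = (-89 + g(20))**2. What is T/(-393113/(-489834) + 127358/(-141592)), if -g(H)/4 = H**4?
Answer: -645826251560662956852/152786879 ≈ -4.2270e+12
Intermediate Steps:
g(H) = -4*H**4
T = 409713927921 (T = (-89 - 4*20**4)**2 = (-89 - 4*160000)**2 = (-89 - 640000)**2 = (-640089)**2 = 409713927921)
T/(-393113/(-489834) + 127358/(-141592)) = 409713927921/(-393113/(-489834) + 127358/(-141592)) = 409713927921/(-393113*(-1/489834) + 127358*(-1/141592)) = 409713927921/(393113/489834 - 5789/6436) = 409713927921/(-152786879/1576285812) = 409713927921*(-1576285812/152786879) = -645826251560662956852/152786879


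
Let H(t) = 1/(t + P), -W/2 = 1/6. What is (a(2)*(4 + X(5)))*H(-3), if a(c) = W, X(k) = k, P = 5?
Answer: -3/2 ≈ -1.5000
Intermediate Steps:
W = -⅓ (W = -2/6 = -2*⅙ = -⅓ ≈ -0.33333)
a(c) = -⅓
H(t) = 1/(5 + t) (H(t) = 1/(t + 5) = 1/(5 + t))
(a(2)*(4 + X(5)))*H(-3) = (-(4 + 5)/3)/(5 - 3) = -⅓*9/2 = -3*½ = -3/2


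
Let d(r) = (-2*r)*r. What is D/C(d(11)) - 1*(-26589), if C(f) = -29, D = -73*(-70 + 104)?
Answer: 773563/29 ≈ 26675.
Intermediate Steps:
d(r) = -2*r²
D = -2482 (D = -73*34 = -2482)
D/C(d(11)) - 1*(-26589) = -2482/(-29) - 1*(-26589) = -2482*(-1/29) + 26589 = 2482/29 + 26589 = 773563/29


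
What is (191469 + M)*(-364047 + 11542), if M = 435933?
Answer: -221162342010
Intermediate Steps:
(191469 + M)*(-364047 + 11542) = (191469 + 435933)*(-364047 + 11542) = 627402*(-352505) = -221162342010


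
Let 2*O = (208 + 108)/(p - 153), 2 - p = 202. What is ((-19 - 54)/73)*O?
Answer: 158/353 ≈ 0.44759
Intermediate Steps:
p = -200 (p = 2 - 1*202 = 2 - 202 = -200)
O = -158/353 (O = ((208 + 108)/(-200 - 153))/2 = (316/(-353))/2 = (316*(-1/353))/2 = (½)*(-316/353) = -158/353 ≈ -0.44759)
((-19 - 54)/73)*O = ((-19 - 54)/73)*(-158/353) = -73*1/73*(-158/353) = -1*(-158/353) = 158/353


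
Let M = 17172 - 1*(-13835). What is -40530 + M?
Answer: -9523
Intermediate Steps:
M = 31007 (M = 17172 + 13835 = 31007)
-40530 + M = -40530 + 31007 = -9523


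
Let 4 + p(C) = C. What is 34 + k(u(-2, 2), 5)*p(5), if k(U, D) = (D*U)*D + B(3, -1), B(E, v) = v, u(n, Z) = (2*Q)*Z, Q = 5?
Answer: 533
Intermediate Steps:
u(n, Z) = 10*Z (u(n, Z) = (2*5)*Z = 10*Z)
p(C) = -4 + C
k(U, D) = -1 + U*D**2 (k(U, D) = (D*U)*D - 1 = U*D**2 - 1 = -1 + U*D**2)
34 + k(u(-2, 2), 5)*p(5) = 34 + (-1 + (10*2)*5**2)*(-4 + 5) = 34 + (-1 + 20*25)*1 = 34 + (-1 + 500)*1 = 34 + 499*1 = 34 + 499 = 533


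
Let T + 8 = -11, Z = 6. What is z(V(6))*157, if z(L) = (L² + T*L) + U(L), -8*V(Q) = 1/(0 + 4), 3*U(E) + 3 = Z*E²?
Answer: -64841/1024 ≈ -63.321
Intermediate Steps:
U(E) = -1 + 2*E² (U(E) = -1 + (6*E²)/3 = -1 + 2*E²)
T = -19 (T = -8 - 11 = -19)
V(Q) = -1/32 (V(Q) = -1/(8*(0 + 4)) = -⅛/4 = -⅛*¼ = -1/32)
z(L) = -1 - 19*L + 3*L² (z(L) = (L² - 19*L) + (-1 + 2*L²) = -1 - 19*L + 3*L²)
z(V(6))*157 = (-1 - 19*(-1/32) + 3*(-1/32)²)*157 = (-1 + 19/32 + 3*(1/1024))*157 = (-1 + 19/32 + 3/1024)*157 = -413/1024*157 = -64841/1024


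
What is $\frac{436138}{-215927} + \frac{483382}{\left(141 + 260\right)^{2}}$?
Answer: $\frac{34243798576}{34721277527} \approx 0.98625$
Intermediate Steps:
$\frac{436138}{-215927} + \frac{483382}{\left(141 + 260\right)^{2}} = 436138 \left(- \frac{1}{215927}\right) + \frac{483382}{401^{2}} = - \frac{436138}{215927} + \frac{483382}{160801} = \frac{34243798576}{34721277527}$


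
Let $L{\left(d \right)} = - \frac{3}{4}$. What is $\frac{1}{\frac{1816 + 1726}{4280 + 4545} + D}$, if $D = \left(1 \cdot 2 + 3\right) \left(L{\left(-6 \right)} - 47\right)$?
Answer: $- \frac{35300}{8413707} \approx -0.0041955$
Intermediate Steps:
$L{\left(d \right)} = - \frac{3}{4}$ ($L{\left(d \right)} = \left(-3\right) \frac{1}{4} = - \frac{3}{4}$)
$D = - \frac{955}{4}$ ($D = \left(1 \cdot 2 + 3\right) \left(- \frac{3}{4} - 47\right) = \left(2 + 3\right) \left(- \frac{191}{4}\right) = 5 \left(- \frac{191}{4}\right) = - \frac{955}{4} \approx -238.75$)
$\frac{1}{\frac{1816 + 1726}{4280 + 4545} + D} = \frac{1}{\frac{1816 + 1726}{4280 + 4545} - \frac{955}{4}} = \frac{1}{\frac{3542}{8825} - \frac{955}{4}} = \frac{1}{- \frac{8413707}{35300}} = - \frac{35300}{8413707}$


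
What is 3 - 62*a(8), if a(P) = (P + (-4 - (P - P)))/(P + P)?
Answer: -25/2 ≈ -12.500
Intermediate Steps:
a(P) = (-4 + P)/(2*P) (a(P) = (P + (-4 - 1*0))/((2*P)) = (P + (-4 + 0))*(1/(2*P)) = (P - 4)*(1/(2*P)) = (-4 + P)*(1/(2*P)) = (-4 + P)/(2*P))
3 - 62*a(8) = 3 - 31*(-4 + 8)/8 = 3 - 31*4/8 = 3 - 62*1/4 = 3 - 31/2 = -25/2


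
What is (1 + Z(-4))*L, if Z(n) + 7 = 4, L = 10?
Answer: -20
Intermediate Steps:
Z(n) = -3 (Z(n) = -7 + 4 = -3)
(1 + Z(-4))*L = (1 - 3)*10 = -2*10 = -20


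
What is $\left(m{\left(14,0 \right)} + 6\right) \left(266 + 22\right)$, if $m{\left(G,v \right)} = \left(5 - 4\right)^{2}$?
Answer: $2016$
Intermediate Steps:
$m{\left(G,v \right)} = 1$ ($m{\left(G,v \right)} = 1^{2} = 1$)
$\left(m{\left(14,0 \right)} + 6\right) \left(266 + 22\right) = \left(1 + 6\right) \left(266 + 22\right) = 7 \cdot 288 = 2016$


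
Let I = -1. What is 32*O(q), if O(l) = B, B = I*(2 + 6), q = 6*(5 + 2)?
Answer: -256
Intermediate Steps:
q = 42 (q = 6*7 = 42)
B = -8 (B = -(2 + 6) = -1*8 = -8)
O(l) = -8
32*O(q) = 32*(-8) = -256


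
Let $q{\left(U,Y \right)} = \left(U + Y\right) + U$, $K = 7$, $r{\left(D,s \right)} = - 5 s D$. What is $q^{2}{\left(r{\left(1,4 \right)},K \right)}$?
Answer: $1089$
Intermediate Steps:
$r{\left(D,s \right)} = - 5 D s$
$q{\left(U,Y \right)} = Y + 2 U$
$q^{2}{\left(r{\left(1,4 \right)},K \right)} = \left(7 + 2 \left(\left(-5\right) 1 \cdot 4\right)\right)^{2} = \left(7 + 2 \left(-20\right)\right)^{2} = \left(7 - 40\right)^{2} = \left(-33\right)^{2} = 1089$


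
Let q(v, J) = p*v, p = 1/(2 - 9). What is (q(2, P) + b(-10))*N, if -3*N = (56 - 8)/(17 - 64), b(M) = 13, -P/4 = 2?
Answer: 1424/329 ≈ 4.3283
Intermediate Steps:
P = -8 (P = -4*2 = -8)
p = -1/7 (p = 1/(-7) = -1/7 ≈ -0.14286)
q(v, J) = -v/7
N = 16/47 (N = -(56 - 8)/(3*(17 - 64)) = -16/(-47) = -16*(-1)/47 = -1/3*(-48/47) = 16/47 ≈ 0.34043)
(q(2, P) + b(-10))*N = (-1/7*2 + 13)*(16/47) = (-2/7 + 13)*(16/47) = (89/7)*(16/47) = 1424/329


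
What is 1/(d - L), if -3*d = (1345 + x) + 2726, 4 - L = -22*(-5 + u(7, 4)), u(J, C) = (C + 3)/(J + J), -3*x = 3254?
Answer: -9/8104 ≈ -0.0011106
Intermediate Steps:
x = -3254/3 (x = -⅓*3254 = -3254/3 ≈ -1084.7)
u(J, C) = (3 + C)/(2*J) (u(J, C) = (3 + C)/((2*J)) = (3 + C)*(1/(2*J)) = (3 + C)/(2*J))
L = -95 (L = 4 - (-22)*(-5 + (½)*(3 + 4)/7) = 4 - (-22)*(-5 + (½)*(⅐)*7) = 4 - (-22)*(-5 + ½) = 4 - (-22)*(-9)/2 = 4 - 1*99 = 4 - 99 = -95)
d = -8959/9 (d = -((1345 - 3254/3) + 2726)/3 = -(781/3 + 2726)/3 = -⅓*8959/3 = -8959/9 ≈ -995.44)
1/(d - L) = 1/(-8959/9 - 1*(-95)) = 1/(-8959/9 + 95) = 1/(-8104/9) = -9/8104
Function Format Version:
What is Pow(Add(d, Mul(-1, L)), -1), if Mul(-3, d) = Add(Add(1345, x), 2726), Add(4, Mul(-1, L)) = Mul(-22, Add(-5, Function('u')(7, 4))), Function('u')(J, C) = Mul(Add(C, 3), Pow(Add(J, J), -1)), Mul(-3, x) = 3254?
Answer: Rational(-9, 8104) ≈ -0.0011106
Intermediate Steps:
x = Rational(-3254, 3) (x = Mul(Rational(-1, 3), 3254) = Rational(-3254, 3) ≈ -1084.7)
Function('u')(J, C) = Mul(Rational(1, 2), Pow(J, -1), Add(3, C)) (Function('u')(J, C) = Mul(Add(3, C), Pow(Mul(2, J), -1)) = Mul(Add(3, C), Mul(Rational(1, 2), Pow(J, -1))) = Mul(Rational(1, 2), Pow(J, -1), Add(3, C)))
L = -95 (L = Add(4, Mul(-1, Mul(-22, Add(-5, Mul(Rational(1, 2), Pow(7, -1), Add(3, 4)))))) = Add(4, Mul(-1, Mul(-22, Add(-5, Mul(Rational(1, 2), Rational(1, 7), 7))))) = Add(4, Mul(-1, Mul(-22, Add(-5, Rational(1, 2))))) = Add(4, Mul(-1, Mul(-22, Rational(-9, 2)))) = Add(4, Mul(-1, 99)) = Add(4, -99) = -95)
d = Rational(-8959, 9) (d = Mul(Rational(-1, 3), Add(Add(1345, Rational(-3254, 3)), 2726)) = Mul(Rational(-1, 3), Add(Rational(781, 3), 2726)) = Mul(Rational(-1, 3), Rational(8959, 3)) = Rational(-8959, 9) ≈ -995.44)
Pow(Add(d, Mul(-1, L)), -1) = Pow(Add(Rational(-8959, 9), Mul(-1, -95)), -1) = Pow(Add(Rational(-8959, 9), 95), -1) = Pow(Rational(-8104, 9), -1) = Rational(-9, 8104)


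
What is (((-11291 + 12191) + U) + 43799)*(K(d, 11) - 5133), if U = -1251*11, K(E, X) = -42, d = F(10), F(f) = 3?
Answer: -160104150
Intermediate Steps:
d = 3
U = -13761
(((-11291 + 12191) + U) + 43799)*(K(d, 11) - 5133) = (((-11291 + 12191) - 13761) + 43799)*(-42 - 5133) = ((900 - 13761) + 43799)*(-5175) = (-12861 + 43799)*(-5175) = 30938*(-5175) = -160104150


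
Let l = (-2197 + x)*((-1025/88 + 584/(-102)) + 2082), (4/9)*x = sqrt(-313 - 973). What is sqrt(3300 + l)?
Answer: sqrt(-91297994806920 + 93568522410*I*sqrt(1286))/4488 ≈ 39.117 + 2129.4*I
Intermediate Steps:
x = 9*I*sqrt(1286)/4 (x = 9*sqrt(-313 - 973)/4 = 9*sqrt(-1286)/4 = 9*(I*sqrt(1286))/4 = 9*I*sqrt(1286)/4 ≈ 80.687*I)
l = -20357500865/4488 + 27798135*I*sqrt(1286)/5984 (l = (-2197 + 9*I*sqrt(1286)/4)*((-1025/88 + 584/(-102)) + 2082) = (-2197 + 9*I*sqrt(1286)/4)*((-1025*1/88 + 584*(-1/102)) + 2082) = (-2197 + 9*I*sqrt(1286)/4)*((-1025/88 - 292/51) + 2082) = (-2197 + 9*I*sqrt(1286)/4)*(-77971/4488 + 2082) = (-2197 + 9*I*sqrt(1286)/4)*(9266045/4488) = -20357500865/4488 + 27798135*I*sqrt(1286)/5984 ≈ -4.536e+6 + 1.6659e+5*I)
sqrt(3300 + l) = sqrt(3300 + (-20357500865/4488 + 27798135*I*sqrt(1286)/5984)) = sqrt(-20342690465/4488 + 27798135*I*sqrt(1286)/5984)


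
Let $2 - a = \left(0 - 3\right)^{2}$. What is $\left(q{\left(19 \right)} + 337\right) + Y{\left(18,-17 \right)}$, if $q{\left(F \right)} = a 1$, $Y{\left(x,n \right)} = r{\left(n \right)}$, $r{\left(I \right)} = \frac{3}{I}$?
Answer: $\frac{5607}{17} \approx 329.82$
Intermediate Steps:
$a = -7$ ($a = 2 - \left(0 - 3\right)^{2} = 2 - \left(-3\right)^{2} = 2 - 9 = -7$)
$Y{\left(x,n \right)} = \frac{3}{n}$
$q{\left(F \right)} = -7$ ($q{\left(F \right)} = \left(-7\right) 1 = -7$)
$\left(q{\left(19 \right)} + 337\right) + Y{\left(18,-17 \right)} = \left(-7 + 337\right) + \frac{3}{-17} = 330 + 3 \left(- \frac{1}{17}\right) = 330 - \frac{3}{17} = \frac{5607}{17}$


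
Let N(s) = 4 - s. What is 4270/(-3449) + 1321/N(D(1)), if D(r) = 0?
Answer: 4539049/13796 ≈ 329.01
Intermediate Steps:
4270/(-3449) + 1321/N(D(1)) = 4270/(-3449) + 1321/(4 - 1*0) = 4270*(-1/3449) + 1321/(4 + 0) = -4270/3449 + 1321/4 = 4539049/13796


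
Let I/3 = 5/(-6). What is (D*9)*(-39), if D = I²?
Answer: -8775/4 ≈ -2193.8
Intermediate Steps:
I = -5/2 (I = 3*(5/(-6)) = 3*(5*(-⅙)) = 3*(-⅚) = -5/2 ≈ -2.5000)
D = 25/4 (D = (-5/2)² = 25/4 ≈ 6.2500)
(D*9)*(-39) = ((25/4)*9)*(-39) = (225/4)*(-39) = -8775/4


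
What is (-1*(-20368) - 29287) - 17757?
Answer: -26676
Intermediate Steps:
(-1*(-20368) - 29287) - 17757 = (20368 - 29287) - 17757 = -8919 - 17757 = -26676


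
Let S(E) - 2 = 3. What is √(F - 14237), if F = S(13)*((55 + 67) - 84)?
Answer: I*√14047 ≈ 118.52*I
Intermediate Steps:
S(E) = 5 (S(E) = 2 + 3 = 5)
F = 190 (F = 5*((55 + 67) - 84) = 5*(122 - 84) = 5*38 = 190)
√(F - 14237) = √(190 - 14237) = √(-14047) = I*√14047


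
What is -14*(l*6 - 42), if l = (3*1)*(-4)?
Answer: 1596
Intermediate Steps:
l = -12 (l = 3*(-4) = -12)
-14*(l*6 - 42) = -14*(-12*6 - 42) = -14*(-72 - 42) = -14*(-114) = 1596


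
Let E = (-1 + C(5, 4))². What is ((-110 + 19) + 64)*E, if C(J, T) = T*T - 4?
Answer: -3267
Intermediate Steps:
C(J, T) = -4 + T² (C(J, T) = T² - 4 = -4 + T²)
E = 121 (E = (-1 + (-4 + 4²))² = (-1 + (-4 + 16))² = (-1 + 12)² = 11² = 121)
((-110 + 19) + 64)*E = ((-110 + 19) + 64)*121 = (-91 + 64)*121 = -27*121 = -3267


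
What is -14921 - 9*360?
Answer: -18161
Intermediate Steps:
-14921 - 9*360 = -14921 - 1*3240 = -14921 - 3240 = -18161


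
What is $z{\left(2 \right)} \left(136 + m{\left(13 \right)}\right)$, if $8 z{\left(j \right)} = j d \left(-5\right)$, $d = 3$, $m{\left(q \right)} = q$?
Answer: $- \frac{2235}{4} \approx -558.75$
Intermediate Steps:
$z{\left(j \right)} = - \frac{15 j}{8}$ ($z{\left(j \right)} = \frac{j 3 \left(-5\right)}{8} = \frac{3 j \left(-5\right)}{8} = \frac{\left(-15\right) j}{8} = - \frac{15 j}{8}$)
$z{\left(2 \right)} \left(136 + m{\left(13 \right)}\right) = \left(- \frac{15}{8}\right) 2 \left(136 + 13\right) = \left(- \frac{15}{4}\right) 149 = - \frac{2235}{4}$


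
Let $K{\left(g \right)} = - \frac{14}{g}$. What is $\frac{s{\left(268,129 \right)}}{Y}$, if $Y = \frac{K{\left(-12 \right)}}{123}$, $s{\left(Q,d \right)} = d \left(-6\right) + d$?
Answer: $- \frac{476010}{7} \approx -68001.0$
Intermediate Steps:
$s{\left(Q,d \right)} = - 5 d$ ($s{\left(Q,d \right)} = - 6 d + d = - 5 d$)
$Y = \frac{7}{738}$ ($Y = \frac{\left(-14\right) \frac{1}{-12}}{123} = \frac{\left(-14\right) \left(- \frac{1}{12}\right)}{123} = \frac{1}{123} \cdot \frac{7}{6} = \frac{7}{738} \approx 0.0094851$)
$\frac{s{\left(268,129 \right)}}{Y} = \frac{\left(-5\right) 129}{\frac{7}{738}} = \left(-645\right) \frac{738}{7} = - \frac{476010}{7}$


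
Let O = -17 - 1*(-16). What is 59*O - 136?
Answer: -195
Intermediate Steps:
O = -1 (O = -17 + 16 = -1)
59*O - 136 = 59*(-1) - 136 = -59 - 136 = -195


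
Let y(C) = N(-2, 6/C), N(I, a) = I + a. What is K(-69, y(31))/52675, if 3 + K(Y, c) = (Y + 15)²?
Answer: 2913/52675 ≈ 0.055301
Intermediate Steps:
y(C) = -2 + 6/C
K(Y, c) = -3 + (15 + Y)² (K(Y, c) = -3 + (Y + 15)² = -3 + (15 + Y)²)
K(-69, y(31))/52675 = (-3 + (15 - 69)²)/52675 = (-3 + (-54)²)*(1/52675) = (-3 + 2916)*(1/52675) = 2913*(1/52675) = 2913/52675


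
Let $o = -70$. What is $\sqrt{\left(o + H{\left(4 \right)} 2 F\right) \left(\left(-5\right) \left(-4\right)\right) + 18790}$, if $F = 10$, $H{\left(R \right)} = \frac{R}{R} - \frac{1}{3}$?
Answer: $\frac{\sqrt{158910}}{3} \approx 132.88$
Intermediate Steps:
$H{\left(R \right)} = \frac{2}{3}$ ($H{\left(R \right)} = 1 - \frac{1}{3} = \frac{2}{3}$)
$\sqrt{\left(o + H{\left(4 \right)} 2 F\right) \left(\left(-5\right) \left(-4\right)\right) + 18790} = \sqrt{\left(-70 + \frac{2}{3} \cdot 2 \cdot 10\right) \left(\left(-5\right) \left(-4\right)\right) + 18790} = \sqrt{\left(-70 + \frac{4}{3} \cdot 10\right) 20 + 18790} = \sqrt{\left(-70 + \frac{40}{3}\right) 20 + 18790} = \sqrt{\left(- \frac{170}{3}\right) 20 + 18790} = \sqrt{- \frac{3400}{3} + 18790} = \sqrt{\frac{52970}{3}} = \frac{\sqrt{158910}}{3}$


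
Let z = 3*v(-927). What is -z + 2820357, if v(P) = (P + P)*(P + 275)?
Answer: -806067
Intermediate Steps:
v(P) = 2*P*(275 + P) (v(P) = (2*P)*(275 + P) = 2*P*(275 + P))
z = 3626424 (z = 3*(2*(-927)*(275 - 927)) = 3*(2*(-927)*(-652)) = 3*1208808 = 3626424)
-z + 2820357 = -1*3626424 + 2820357 = -3626424 + 2820357 = -806067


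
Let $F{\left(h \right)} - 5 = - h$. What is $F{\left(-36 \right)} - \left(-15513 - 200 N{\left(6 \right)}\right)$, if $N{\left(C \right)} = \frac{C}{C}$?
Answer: $15754$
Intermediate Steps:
$F{\left(h \right)} = 5 - h$
$N{\left(C \right)} = 1$
$F{\left(-36 \right)} - \left(-15513 - 200 N{\left(6 \right)}\right) = \left(5 - -36\right) + \left(15513 - \left(-200\right) 1\right) = \left(5 + 36\right) + \left(15513 - -200\right) = 41 + \left(15513 + 200\right) = 41 + 15713 = 15754$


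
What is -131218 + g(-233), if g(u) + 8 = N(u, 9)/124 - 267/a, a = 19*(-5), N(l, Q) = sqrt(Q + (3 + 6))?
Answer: -12466203/95 + 3*sqrt(2)/124 ≈ -1.3122e+5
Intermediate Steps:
N(l, Q) = sqrt(9 + Q) (N(l, Q) = sqrt(Q + 9) = sqrt(9 + Q))
a = -95
g(u) = -493/95 + 3*sqrt(2)/124 (g(u) = -8 + (sqrt(9 + 9)/124 - 267/(-95)) = -8 + (sqrt(18)*(1/124) - 267*(-1/95)) = -8 + ((3*sqrt(2))*(1/124) + 267/95) = -8 + (3*sqrt(2)/124 + 267/95) = -8 + (267/95 + 3*sqrt(2)/124) = -493/95 + 3*sqrt(2)/124)
-131218 + g(-233) = -131218 + (-493/95 + 3*sqrt(2)/124) = -12466203/95 + 3*sqrt(2)/124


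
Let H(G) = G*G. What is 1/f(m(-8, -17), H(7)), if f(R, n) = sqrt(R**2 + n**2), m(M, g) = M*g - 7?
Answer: sqrt(19042)/19042 ≈ 0.0072468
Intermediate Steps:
m(M, g) = -7 + M*g
H(G) = G**2
1/f(m(-8, -17), H(7)) = 1/(sqrt((-7 - 8*(-17))**2 + (7**2)**2)) = 1/(sqrt((-7 + 136)**2 + 49**2)) = 1/(sqrt(129**2 + 2401)) = 1/(sqrt(16641 + 2401)) = 1/(sqrt(19042)) = sqrt(19042)/19042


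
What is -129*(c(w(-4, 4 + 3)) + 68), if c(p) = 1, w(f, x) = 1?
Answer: -8901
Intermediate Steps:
-129*(c(w(-4, 4 + 3)) + 68) = -129*(1 + 68) = -129*69 = -8901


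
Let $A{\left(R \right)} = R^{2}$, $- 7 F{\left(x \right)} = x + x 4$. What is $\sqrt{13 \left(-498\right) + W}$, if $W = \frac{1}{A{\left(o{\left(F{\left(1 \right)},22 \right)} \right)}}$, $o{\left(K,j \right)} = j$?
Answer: $\frac{i \sqrt{3133415}}{22} \approx 80.461 i$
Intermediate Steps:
$F{\left(x \right)} = - \frac{5 x}{7}$ ($F{\left(x \right)} = - \frac{x + x 4}{7} = - \frac{x + 4 x}{7} = - \frac{5 x}{7}$)
$W = \frac{1}{484}$ ($W = \frac{1}{22^{2}} = \frac{1}{484} \approx 0.0020661$)
$\sqrt{13 \left(-498\right) + W} = \sqrt{13 \left(-498\right) + \frac{1}{484}} = \sqrt{-6474 + \frac{1}{484}} = \sqrt{- \frac{3133415}{484}} = \frac{i \sqrt{3133415}}{22}$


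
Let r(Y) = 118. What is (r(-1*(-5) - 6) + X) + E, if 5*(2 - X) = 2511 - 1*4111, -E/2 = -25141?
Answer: 50722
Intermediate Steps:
E = 50282 (E = -2*(-25141) = 50282)
X = 322 (X = 2 - (2511 - 1*4111)/5 = 2 - (2511 - 4111)/5 = 2 - 1/5*(-1600) = 2 + 320 = 322)
(r(-1*(-5) - 6) + X) + E = (118 + 322) + 50282 = 440 + 50282 = 50722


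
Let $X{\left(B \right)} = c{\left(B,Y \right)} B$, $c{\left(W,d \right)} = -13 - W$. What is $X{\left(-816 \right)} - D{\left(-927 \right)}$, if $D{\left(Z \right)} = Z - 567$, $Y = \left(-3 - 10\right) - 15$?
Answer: $-653754$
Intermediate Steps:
$Y = -28$ ($Y = -13 - 15 = -28$)
$D{\left(Z \right)} = -567 + Z$ ($D{\left(Z \right)} = Z - 567 = -567 + Z$)
$X{\left(B \right)} = B \left(-13 - B\right)$ ($X{\left(B \right)} = \left(-13 - B\right) B = B \left(-13 - B\right)$)
$X{\left(-816 \right)} - D{\left(-927 \right)} = \left(-1\right) \left(-816\right) \left(13 - 816\right) - \left(-567 - 927\right) = \left(-1\right) \left(-816\right) \left(-803\right) - -1494 = -655248 + 1494 = -653754$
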